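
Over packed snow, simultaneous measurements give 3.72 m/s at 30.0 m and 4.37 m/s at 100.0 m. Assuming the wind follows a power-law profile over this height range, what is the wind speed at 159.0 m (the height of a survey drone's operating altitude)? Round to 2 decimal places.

4.65 m/s

First find α: α = ln(V₂/V₁)/ln(z₂/z₁) = ln(4.37/3.72)/ln(100.0/30.0) = 0.16104/1.20397 = 0.1338
Extrapolate from 100.0 m to 159.0 m: V₃ = 4.37 × (159.0/100.0)^0.1338 = 4.37 × 1.0640 = 4.6496 m/s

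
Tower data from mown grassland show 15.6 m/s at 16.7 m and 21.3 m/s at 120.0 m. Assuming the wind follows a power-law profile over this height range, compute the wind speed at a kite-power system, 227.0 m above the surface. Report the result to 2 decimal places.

First find α: α = ln(V₂/V₁)/ln(z₂/z₁) = ln(21.3/15.6)/ln(120.0/16.7) = 0.31144/1.97208 = 0.1579
Extrapolate from 120.0 m to 227.0 m: V₃ = 21.3 × (227.0/120.0)^0.1579 = 21.3 × 1.1059 = 23.5559 m/s

23.56 m/s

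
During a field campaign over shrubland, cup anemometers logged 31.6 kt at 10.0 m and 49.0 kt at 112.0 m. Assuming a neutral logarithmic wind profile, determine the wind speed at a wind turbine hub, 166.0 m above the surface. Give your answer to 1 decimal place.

Log law: V ∝ ln(z/z₀). From the pair, with r = V₁/V₂ = 0.64490,
ln z₀ = (ln z₁ − r·ln z₂)/(1 − r) = (2.3026 − 0.64490×4.7185)/0.35510 = -2.0849 → z₀ = 0.1243 m
V₃ = V₁ · ln(z₃/z₀)/ln(z₁/z₀) = 31.6 × 7.1969/4.3875 = 51.8340 kt

51.8 kt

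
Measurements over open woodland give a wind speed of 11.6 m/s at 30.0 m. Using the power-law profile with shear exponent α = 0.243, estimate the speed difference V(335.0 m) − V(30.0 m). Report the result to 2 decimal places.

9.25 m/s

Power law: V₂ = V₁ · (z₂/z₁)^α = 11.6 × (11.1667)^0.243 = 20.8499 m/s
ΔV = 20.8499 − 11.6 = 9.2499 m/s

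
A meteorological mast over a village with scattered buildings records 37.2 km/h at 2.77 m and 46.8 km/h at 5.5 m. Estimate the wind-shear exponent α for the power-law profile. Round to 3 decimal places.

α ≈ 0.335

Power law: V₂/V₁ = (z₂/z₁)^α ⇒ α = ln(V₂/V₁) / ln(z₂/z₁)
α = ln(46.8/37.2) / ln(5.5/2.77) = ln(1.2581) / ln(1.9856)
  = 0.22957 / 0.68590 = 0.33471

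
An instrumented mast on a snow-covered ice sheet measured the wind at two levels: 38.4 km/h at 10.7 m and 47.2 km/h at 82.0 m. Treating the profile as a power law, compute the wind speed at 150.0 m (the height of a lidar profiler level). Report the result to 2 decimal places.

First find α: α = ln(V₂/V₁)/ln(z₂/z₁) = ln(47.2/38.4)/ln(82.0/10.7) = 0.20634/2.03648 = 0.1013
Extrapolate from 82.0 m to 150.0 m: V₃ = 47.2 × (150.0/82.0)^0.1013 = 47.2 × 1.0631 = 50.1783 km/h

50.18 km/h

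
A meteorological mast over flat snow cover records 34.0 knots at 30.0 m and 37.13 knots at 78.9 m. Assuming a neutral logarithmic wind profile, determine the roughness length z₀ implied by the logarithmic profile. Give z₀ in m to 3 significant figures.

z₀ ≈ 0.000823 m

Log law: V(z) ∝ ln(z/z₀). With r = V₁/V₂ = 34.0/37.13 = 0.91570,
r · ln(z₂/z₀) = ln(z₁/z₀) ⇒ ln z₀ = (ln z₁ − r·ln z₂)/(1 − r)
ln z₀ = (3.40120 − 0.91570×4.36818) / 0.08430 = -7.1028
z₀ = exp(-7.1028) = 0.0008228 m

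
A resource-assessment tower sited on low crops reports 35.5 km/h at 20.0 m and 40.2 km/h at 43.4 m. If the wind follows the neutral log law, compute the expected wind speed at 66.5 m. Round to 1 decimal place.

42.8 km/h

Log law: V ∝ ln(z/z₀). From the pair, with r = V₁/V₂ = 0.88308,
ln z₀ = (ln z₁ − r·ln z₂)/(1 − r) = (2.9957 − 0.88308×3.7705)/0.11692 = -2.8559 → z₀ = 0.05750 m
V₃ = V₁ · ln(z₃/z₀)/ln(z₁/z₀) = 35.5 × 7.0531/5.8517 = 42.7889 km/h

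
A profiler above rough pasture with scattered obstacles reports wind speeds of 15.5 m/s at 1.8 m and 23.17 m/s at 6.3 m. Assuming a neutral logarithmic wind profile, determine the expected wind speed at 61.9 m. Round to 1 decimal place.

Log law: V ∝ ln(z/z₀). From the pair, with r = V₁/V₂ = 0.66897,
ln z₀ = (ln z₁ − r·ln z₂)/(1 − r) = (0.5878 − 0.66897×1.8405)/0.33103 = -1.9439 → z₀ = 0.1431 m
V₃ = V₁ · ln(z₃/z₀)/ln(z₁/z₀) = 15.5 × 6.0694/2.5317 = 37.1597 m/s

37.2 m/s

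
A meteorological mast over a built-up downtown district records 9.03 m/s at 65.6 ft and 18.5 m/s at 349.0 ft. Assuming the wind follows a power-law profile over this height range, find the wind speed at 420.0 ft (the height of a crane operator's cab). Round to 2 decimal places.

First find α: α = ln(V₂/V₁)/ln(z₂/z₁) = ln(18.5/9.03)/ln(349.0/65.6) = 0.71722/1.67150 = 0.4291
Extrapolate from 349.0 ft to 420.0 ft: V₃ = 18.5 × (420.0/349.0)^0.4291 = 18.5 × 1.0827 = 20.0300 m/s

20.03 m/s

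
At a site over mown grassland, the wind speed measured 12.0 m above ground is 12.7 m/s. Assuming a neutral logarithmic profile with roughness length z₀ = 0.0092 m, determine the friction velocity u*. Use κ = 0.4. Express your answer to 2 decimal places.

u* ≈ 0.71 m/s

Log law: V(z) = (u*/κ) · ln(z/z₀) ⇒ u* = κ · V / ln(z/z₀)
u* = 0.4 × 12.7 / ln(12.0/0.0092) = 0.4 × 12.7 / 7.1735
   = 5.0800 / 7.1735 = 0.7082 m/s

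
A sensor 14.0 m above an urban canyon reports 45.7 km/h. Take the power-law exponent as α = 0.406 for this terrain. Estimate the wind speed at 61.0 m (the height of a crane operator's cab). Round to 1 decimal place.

83.1 km/h

Power-law profile: V₂ = V₁ · (z₂/z₁)^α
V₂ = 45.7 × (61.0/14.0)^0.406 = 45.7 × (4.3571)^0.406
    = 45.7 × 1.8177 = 83.0677 km/h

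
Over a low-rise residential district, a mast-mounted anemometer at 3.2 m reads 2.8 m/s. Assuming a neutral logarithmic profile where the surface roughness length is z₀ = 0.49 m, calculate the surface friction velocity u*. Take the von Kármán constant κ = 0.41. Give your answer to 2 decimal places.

Log law: V(z) = (u*/κ) · ln(z/z₀) ⇒ u* = κ · V / ln(z/z₀)
u* = 0.41 × 2.8 / ln(3.2/0.49) = 0.41 × 2.8 / 1.8765
   = 1.1480 / 1.8765 = 0.6118 m/s

u* ≈ 0.61 m/s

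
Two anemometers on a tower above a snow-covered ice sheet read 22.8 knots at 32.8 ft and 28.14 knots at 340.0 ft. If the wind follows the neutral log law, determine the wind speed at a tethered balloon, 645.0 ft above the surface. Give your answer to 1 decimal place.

29.6 knots

Log law: V ∝ ln(z/z₀). From the pair, with r = V₁/V₂ = 0.81023,
ln z₀ = (ln z₁ − r·ln z₂)/(1 − r) = (3.4904 − 0.81023×5.8289)/0.18977 = -6.4943 → z₀ = 0.001512 ft
V₃ = V₁ · ln(z₃/z₀)/ln(z₁/z₀) = 22.8 × 12.9635/9.9847 = 29.6021 knots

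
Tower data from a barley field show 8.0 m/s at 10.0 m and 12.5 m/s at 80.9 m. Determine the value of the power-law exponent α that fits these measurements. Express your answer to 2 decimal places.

α ≈ 0.21

Power law: V₂/V₁ = (z₂/z₁)^α ⇒ α = ln(V₂/V₁) / ln(z₂/z₁)
α = ln(12.5/8.0) / ln(80.9/10.0) = ln(1.5625) / ln(8.0900)
  = 0.44629 / 2.09063 = 0.21347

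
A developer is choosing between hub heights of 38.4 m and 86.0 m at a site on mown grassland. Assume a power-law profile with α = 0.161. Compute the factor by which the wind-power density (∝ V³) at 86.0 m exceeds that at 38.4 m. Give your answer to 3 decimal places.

Speed ratio: V_B/V_A = (z_B/z_A)^α = (86.0/38.4)^0.161 = (2.2396)^0.161 = 1.13862
Power-density ratio: P_B/P_A = (V_B/V_A)³ = (1.13862)³ = 1.47615

1.476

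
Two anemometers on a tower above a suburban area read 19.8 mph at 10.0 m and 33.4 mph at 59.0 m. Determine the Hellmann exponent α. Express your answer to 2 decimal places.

α ≈ 0.29

Power law: V₂/V₁ = (z₂/z₁)^α ⇒ α = ln(V₂/V₁) / ln(z₂/z₁)
α = ln(33.4/19.8) / ln(59.0/10.0) = ln(1.6869) / ln(5.9000)
  = 0.52287 / 1.77495 = 0.29458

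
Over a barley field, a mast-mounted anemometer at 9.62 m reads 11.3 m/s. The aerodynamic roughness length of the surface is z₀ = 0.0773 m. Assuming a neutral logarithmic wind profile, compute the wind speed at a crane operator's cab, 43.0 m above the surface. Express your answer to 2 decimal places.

14.81 m/s

Log law: V(z) ∝ ln(z/z₀), so V₂/V₁ = ln(z₂/z₀) / ln(z₁/z₀).
ln(43.0/0.0773) = 6.3213, ln(9.62/0.0773) = 4.8239
V₂ = 11.3 × 6.3213/4.8239 = 11.3 × 1.3104 = 14.8076 m/s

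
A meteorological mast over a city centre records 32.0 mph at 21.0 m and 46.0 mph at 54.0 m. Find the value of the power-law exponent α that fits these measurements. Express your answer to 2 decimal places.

Power law: V₂/V₁ = (z₂/z₁)^α ⇒ α = ln(V₂/V₁) / ln(z₂/z₁)
α = ln(46.0/32.0) / ln(54.0/21.0) = ln(1.4375) / ln(2.5714)
  = 0.36291 / 0.94446 = 0.38425

α ≈ 0.38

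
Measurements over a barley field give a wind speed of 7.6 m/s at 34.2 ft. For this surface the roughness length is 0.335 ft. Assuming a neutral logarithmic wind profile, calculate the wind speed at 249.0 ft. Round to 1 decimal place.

10.9 m/s

Log law: V(z) ∝ ln(z/z₀), so V₂/V₁ = ln(z₂/z₀) / ln(z₁/z₀).
ln(249.0/0.335) = 6.6111, ln(34.2/0.335) = 4.6259
V₂ = 7.6 × 6.6111/4.6259 = 7.6 × 1.4292 = 10.8616 m/s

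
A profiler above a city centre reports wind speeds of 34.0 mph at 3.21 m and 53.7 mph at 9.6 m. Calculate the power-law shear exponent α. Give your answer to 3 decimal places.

Power law: V₂/V₁ = (z₂/z₁)^α ⇒ α = ln(V₂/V₁) / ln(z₂/z₁)
α = ln(53.7/34.0) / ln(9.6/3.21) = ln(1.5794) / ln(2.9907)
  = 0.45705 / 1.09549 = 0.41721

α ≈ 0.417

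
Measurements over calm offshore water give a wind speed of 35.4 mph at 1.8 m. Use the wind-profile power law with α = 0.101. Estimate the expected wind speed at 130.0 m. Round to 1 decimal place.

Power-law profile: V₂ = V₁ · (z₂/z₁)^α
V₂ = 35.4 × (130.0/1.8)^0.101 = 35.4 × (72.2222)^0.101
    = 35.4 × 1.5407 = 54.5417 mph

54.5 mph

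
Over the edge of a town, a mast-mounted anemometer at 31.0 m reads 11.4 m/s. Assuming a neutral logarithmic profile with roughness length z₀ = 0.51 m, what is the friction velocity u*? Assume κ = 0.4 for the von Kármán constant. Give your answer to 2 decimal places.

u* ≈ 1.11 m/s

Log law: V(z) = (u*/κ) · ln(z/z₀) ⇒ u* = κ · V / ln(z/z₀)
u* = 0.4 × 11.4 / ln(31.0/0.51) = 0.4 × 11.4 / 4.1073
   = 4.5600 / 4.1073 = 1.1102 m/s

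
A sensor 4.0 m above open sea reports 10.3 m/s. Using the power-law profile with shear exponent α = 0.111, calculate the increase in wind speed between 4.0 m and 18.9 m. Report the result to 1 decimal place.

Power law: V₂ = V₁ · (z₂/z₁)^α = 10.3 × (4.7250)^0.111 = 12.2376 m/s
ΔV = 12.2376 − 10.3 = 1.9376 m/s

1.9 m/s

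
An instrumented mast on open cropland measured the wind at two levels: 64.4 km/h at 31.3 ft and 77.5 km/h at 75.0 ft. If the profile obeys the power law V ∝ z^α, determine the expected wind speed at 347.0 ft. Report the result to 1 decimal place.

First find α: α = ln(V₂/V₁)/ln(z₂/z₁) = ln(77.5/64.4)/ln(75.0/31.3) = 0.18516/0.87387 = 0.2119
Extrapolate from 75.0 ft to 347.0 ft: V₃ = 77.5 × (347.0/75.0)^0.2119 = 77.5 × 1.3835 = 107.2174 km/h

107.2 km/h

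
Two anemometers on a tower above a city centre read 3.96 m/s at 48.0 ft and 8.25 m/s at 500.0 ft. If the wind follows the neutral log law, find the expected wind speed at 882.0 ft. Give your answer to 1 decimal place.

Log law: V ∝ ln(z/z₀). From the pair, with r = V₁/V₂ = 0.48000,
ln z₀ = (ln z₁ − r·ln z₂)/(1 − r) = (3.8712 − 0.48000×6.2146)/0.52000 = 1.7081 → z₀ = 5.518 ft
V₃ = V₁ · ln(z₃/z₀)/ln(z₁/z₀) = 3.96 × 5.0741/2.1631 = 9.2891 m/s

9.3 m/s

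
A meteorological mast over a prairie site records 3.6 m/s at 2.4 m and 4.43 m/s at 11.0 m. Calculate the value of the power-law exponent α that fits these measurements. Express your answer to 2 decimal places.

α ≈ 0.14

Power law: V₂/V₁ = (z₂/z₁)^α ⇒ α = ln(V₂/V₁) / ln(z₂/z₁)
α = ln(4.43/3.6) / ln(11.0/2.4) = ln(1.2306) / ln(4.5833)
  = 0.20747 / 1.52243 = 0.13627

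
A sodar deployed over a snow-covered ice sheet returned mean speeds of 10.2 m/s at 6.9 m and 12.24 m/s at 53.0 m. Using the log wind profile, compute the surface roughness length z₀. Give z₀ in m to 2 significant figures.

z₀ ≈ 0.00026 m

Log law: V(z) ∝ ln(z/z₀). With r = V₁/V₂ = 10.2/12.24 = 0.83333,
r · ln(z₂/z₀) = ln(z₁/z₀) ⇒ ln z₀ = (ln z₁ − r·ln z₂)/(1 − r)
ln z₀ = (1.93152 − 0.83333×3.97029) / 0.16667 = -8.2623
z₀ = exp(-8.2623) = 0.0002581 m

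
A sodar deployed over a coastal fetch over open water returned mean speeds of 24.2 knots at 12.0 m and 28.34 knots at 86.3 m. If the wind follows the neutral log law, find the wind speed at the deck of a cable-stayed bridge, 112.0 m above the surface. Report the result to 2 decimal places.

Log law: V ∝ ln(z/z₀). From the pair, with r = V₁/V₂ = 0.85392,
ln z₀ = (ln z₁ − r·ln z₂)/(1 − r) = (2.4849 − 0.85392×4.4578)/0.14608 = -9.0476 → z₀ = 0.0001177 m
V₃ = V₁ · ln(z₃/z₀)/ln(z₁/z₀) = 24.2 × 13.7661/11.5325 = 28.8870 knots

28.89 knots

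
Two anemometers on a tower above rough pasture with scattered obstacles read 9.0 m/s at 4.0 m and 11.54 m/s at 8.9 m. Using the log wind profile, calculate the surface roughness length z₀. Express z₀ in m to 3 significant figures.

Log law: V(z) ∝ ln(z/z₀). With r = V₁/V₂ = 9.0/11.54 = 0.77990,
r · ln(z₂/z₀) = ln(z₁/z₀) ⇒ ln z₀ = (ln z₁ − r·ln z₂)/(1 − r)
ln z₀ = (1.38629 − 0.77990×2.18605) / 0.22010 = -1.4475
z₀ = exp(-1.4475) = 0.2352 m

z₀ ≈ 0.235 m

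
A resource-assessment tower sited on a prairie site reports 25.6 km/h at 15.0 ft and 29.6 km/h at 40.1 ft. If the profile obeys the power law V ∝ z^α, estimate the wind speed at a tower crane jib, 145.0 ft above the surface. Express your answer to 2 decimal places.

35.79 km/h

First find α: α = ln(V₂/V₁)/ln(z₂/z₁) = ln(29.6/25.6)/ln(40.1/15.0) = 0.14518/0.98333 = 0.1476
Extrapolate from 40.1 ft to 145.0 ft: V₃ = 29.6 × (145.0/40.1)^0.1476 = 29.6 × 1.2090 = 35.7857 km/h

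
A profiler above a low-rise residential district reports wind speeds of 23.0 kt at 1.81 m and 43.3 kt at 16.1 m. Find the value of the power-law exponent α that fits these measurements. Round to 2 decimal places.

Power law: V₂/V₁ = (z₂/z₁)^α ⇒ α = ln(V₂/V₁) / ln(z₂/z₁)
α = ln(43.3/23.0) / ln(16.1/1.81) = ln(1.8826) / ln(8.8950)
  = 0.63266 / 2.18549 = 0.28948

α ≈ 0.29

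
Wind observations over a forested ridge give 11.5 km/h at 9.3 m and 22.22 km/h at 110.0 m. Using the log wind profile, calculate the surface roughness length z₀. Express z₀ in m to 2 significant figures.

z₀ ≈ 0.66 m

Log law: V(z) ∝ ln(z/z₀). With r = V₁/V₂ = 11.5/22.22 = 0.51755,
r · ln(z₂/z₀) = ln(z₁/z₀) ⇒ ln z₀ = (ln z₁ − r·ln z₂)/(1 − r)
ln z₀ = (2.23001 − 0.51755×4.70048) / 0.48245 = -0.4202
z₀ = exp(-0.4202) = 0.6569 m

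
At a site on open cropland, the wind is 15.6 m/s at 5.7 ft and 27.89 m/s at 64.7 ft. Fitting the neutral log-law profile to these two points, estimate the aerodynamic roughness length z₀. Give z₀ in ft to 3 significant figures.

Log law: V(z) ∝ ln(z/z₀). With r = V₁/V₂ = 15.6/27.89 = 0.55934,
r · ln(z₂/z₀) = ln(z₁/z₀) ⇒ ln z₀ = (ln z₁ − r·ln z₂)/(1 − r)
ln z₀ = (1.74047 − 0.55934×4.16976) / 0.44066 = -1.3431
z₀ = exp(-1.3431) = 0.2610 ft

z₀ ≈ 0.261 ft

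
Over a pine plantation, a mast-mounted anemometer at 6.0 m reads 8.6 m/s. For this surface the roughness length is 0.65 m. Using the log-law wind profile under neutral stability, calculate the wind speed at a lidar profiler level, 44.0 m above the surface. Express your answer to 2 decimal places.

Log law: V(z) ∝ ln(z/z₀), so V₂/V₁ = ln(z₂/z₀) / ln(z₁/z₀).
ln(44.0/0.65) = 4.2150, ln(6.0/0.65) = 2.2225
V₂ = 8.6 × 4.2150/2.2225 = 8.6 × 1.8965 = 16.3096 m/s

16.31 m/s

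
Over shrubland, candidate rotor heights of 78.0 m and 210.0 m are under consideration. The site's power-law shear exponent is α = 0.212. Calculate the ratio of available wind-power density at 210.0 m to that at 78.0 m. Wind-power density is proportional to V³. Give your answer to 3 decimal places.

1.877

Speed ratio: V_B/V_A = (z_B/z_A)^α = (210.0/78.0)^0.212 = (2.6923)^0.212 = 1.23363
Power-density ratio: P_B/P_A = (V_B/V_A)³ = (1.23363)³ = 1.87741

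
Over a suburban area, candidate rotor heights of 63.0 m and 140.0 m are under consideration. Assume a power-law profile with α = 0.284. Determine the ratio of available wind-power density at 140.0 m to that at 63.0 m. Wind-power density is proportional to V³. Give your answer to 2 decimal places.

1.97

Speed ratio: V_B/V_A = (z_B/z_A)^α = (140.0/63.0)^0.284 = (2.2222)^0.284 = 1.25455
Power-density ratio: P_B/P_A = (V_B/V_A)³ = (1.25455)³ = 1.97453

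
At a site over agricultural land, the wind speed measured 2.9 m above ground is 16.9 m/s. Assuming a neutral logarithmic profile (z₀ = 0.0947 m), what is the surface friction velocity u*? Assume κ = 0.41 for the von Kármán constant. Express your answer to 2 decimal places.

Log law: V(z) = (u*/κ) · ln(z/z₀) ⇒ u* = κ · V / ln(z/z₀)
u* = 0.41 × 16.9 / ln(2.9/0.0947) = 0.41 × 16.9 / 3.4218
   = 6.9290 / 3.4218 = 2.0250 m/s

u* ≈ 2.02 m/s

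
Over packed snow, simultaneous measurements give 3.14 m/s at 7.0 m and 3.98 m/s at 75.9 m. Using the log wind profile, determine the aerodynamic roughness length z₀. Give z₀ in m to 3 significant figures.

z₀ ≈ 0.000945 m

Log law: V(z) ∝ ln(z/z₀). With r = V₁/V₂ = 3.14/3.98 = 0.78894,
r · ln(z₂/z₀) = ln(z₁/z₀) ⇒ ln z₀ = (ln z₁ − r·ln z₂)/(1 − r)
ln z₀ = (1.94591 − 0.78894×4.32942) / 0.21106 = -6.9639
z₀ = exp(-6.9639) = 0.0009454 m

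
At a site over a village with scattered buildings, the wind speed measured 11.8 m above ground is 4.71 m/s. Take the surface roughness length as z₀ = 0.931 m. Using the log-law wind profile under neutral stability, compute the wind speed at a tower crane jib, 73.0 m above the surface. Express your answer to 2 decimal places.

Log law: V(z) ∝ ln(z/z₀), so V₂/V₁ = ln(z₂/z₀) / ln(z₁/z₀).
ln(73.0/0.931) = 4.3620, ln(11.8/0.931) = 2.5396
V₂ = 4.71 × 4.3620/2.5396 = 4.71 × 1.7176 = 8.0898 m/s

8.09 m/s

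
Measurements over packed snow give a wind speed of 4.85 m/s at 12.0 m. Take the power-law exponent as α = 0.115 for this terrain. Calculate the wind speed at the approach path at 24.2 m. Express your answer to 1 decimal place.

Power-law profile: V₂ = V₁ · (z₂/z₁)^α
V₂ = 4.85 × (24.2/12.0)^0.115 = 4.85 × (2.0167)^0.115
    = 4.85 × 1.0840 = 5.2574 m/s

5.3 m/s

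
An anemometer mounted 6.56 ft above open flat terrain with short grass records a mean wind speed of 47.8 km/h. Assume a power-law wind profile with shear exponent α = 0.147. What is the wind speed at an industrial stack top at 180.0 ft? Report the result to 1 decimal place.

77.8 km/h

Power-law profile: V₂ = V₁ · (z₂/z₁)^α
V₂ = 47.8 × (180.0/6.56)^0.147 = 47.8 × (27.4390)^0.147
    = 47.8 × 1.6272 = 77.7800 km/h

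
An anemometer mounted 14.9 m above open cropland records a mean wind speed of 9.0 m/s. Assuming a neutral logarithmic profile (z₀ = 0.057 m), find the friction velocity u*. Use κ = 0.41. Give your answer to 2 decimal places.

Log law: V(z) = (u*/κ) · ln(z/z₀) ⇒ u* = κ · V / ln(z/z₀)
u* = 0.41 × 9.0 / ln(14.9/0.057) = 0.41 × 9.0 / 5.5661
   = 3.6900 / 5.5661 = 0.6629 m/s

u* ≈ 0.66 m/s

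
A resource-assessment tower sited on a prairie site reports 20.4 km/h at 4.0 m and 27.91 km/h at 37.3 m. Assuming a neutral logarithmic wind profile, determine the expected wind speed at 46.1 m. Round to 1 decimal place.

28.6 km/h

Log law: V ∝ ln(z/z₀). From the pair, with r = V₁/V₂ = 0.73092,
ln z₀ = (ln z₁ − r·ln z₂)/(1 − r) = (1.3863 − 0.73092×3.6190)/0.26908 = -4.6786 → z₀ = 0.009292 m
V₃ = V₁ · ln(z₃/z₀)/ln(z₁/z₀) = 20.4 × 8.5094/6.0649 = 28.6225 km/h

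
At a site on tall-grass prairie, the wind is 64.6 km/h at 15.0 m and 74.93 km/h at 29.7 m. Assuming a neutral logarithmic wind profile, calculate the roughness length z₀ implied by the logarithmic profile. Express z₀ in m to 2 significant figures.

z₀ ≈ 0.21 m

Log law: V(z) ∝ ln(z/z₀). With r = V₁/V₂ = 64.6/74.93 = 0.86214,
r · ln(z₂/z₀) = ln(z₁/z₀) ⇒ ln z₀ = (ln z₁ − r·ln z₂)/(1 − r)
ln z₀ = (2.70805 − 0.86214×3.39115) / 0.13786 = -1.5638
z₀ = exp(-1.5638) = 0.2093 m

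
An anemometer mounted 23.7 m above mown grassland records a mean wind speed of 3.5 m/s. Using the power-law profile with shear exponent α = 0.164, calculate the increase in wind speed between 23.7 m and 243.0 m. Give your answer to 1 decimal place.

Power law: V₂ = V₁ · (z₂/z₁)^α = 3.5 × (10.2532)^0.164 = 5.1268 m/s
ΔV = 5.1268 − 3.5 = 1.6268 m/s

1.6 m/s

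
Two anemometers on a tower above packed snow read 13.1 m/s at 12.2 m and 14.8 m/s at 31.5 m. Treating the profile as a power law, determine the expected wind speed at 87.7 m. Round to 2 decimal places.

16.88 m/s

First find α: α = ln(V₂/V₁)/ln(z₂/z₁) = ln(14.8/13.1)/ln(31.5/12.2) = 0.12201/0.94855 = 0.1286
Extrapolate from 31.5 m to 87.7 m: V₃ = 14.8 × (87.7/31.5)^0.1286 = 14.8 × 1.1408 = 16.8835 m/s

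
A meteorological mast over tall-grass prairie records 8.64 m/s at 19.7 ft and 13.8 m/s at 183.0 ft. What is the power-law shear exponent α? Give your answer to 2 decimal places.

Power law: V₂/V₁ = (z₂/z₁)^α ⇒ α = ln(V₂/V₁) / ln(z₂/z₁)
α = ln(13.8/8.64) / ln(183.0/19.7) = ln(1.5972) / ln(9.2893)
  = 0.46827 / 2.22887 = 0.21009

α ≈ 0.21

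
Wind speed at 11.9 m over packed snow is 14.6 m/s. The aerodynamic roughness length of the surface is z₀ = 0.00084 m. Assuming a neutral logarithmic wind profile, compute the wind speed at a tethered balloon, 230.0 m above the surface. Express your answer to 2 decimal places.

19.12 m/s

Log law: V(z) ∝ ln(z/z₀), so V₂/V₁ = ln(z₂/z₀) / ln(z₁/z₀).
ln(230.0/0.00084) = 12.5202, ln(11.9/0.00084) = 9.5586
V₂ = 14.6 × 12.5202/9.5586 = 14.6 × 1.3098 = 19.1235 m/s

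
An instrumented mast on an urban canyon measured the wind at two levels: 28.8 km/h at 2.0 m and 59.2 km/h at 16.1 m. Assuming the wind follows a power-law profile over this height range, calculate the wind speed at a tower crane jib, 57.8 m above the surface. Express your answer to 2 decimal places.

92.07 km/h

First find α: α = ln(V₂/V₁)/ln(z₂/z₁) = ln(59.2/28.8)/ln(16.1/2.0) = 0.72055/2.08567 = 0.3455
Extrapolate from 16.1 m to 57.8 m: V₃ = 59.2 × (57.8/16.1)^0.3455 = 59.2 × 1.5552 = 92.0651 km/h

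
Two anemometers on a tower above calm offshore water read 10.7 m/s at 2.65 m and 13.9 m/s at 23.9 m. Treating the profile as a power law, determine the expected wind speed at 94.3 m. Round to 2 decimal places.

First find α: α = ln(V₂/V₁)/ln(z₂/z₁) = ln(13.9/10.7)/ln(23.9/2.65) = 0.26165/2.19932 = 0.1190
Extrapolate from 23.9 m to 94.3 m: V₃ = 13.9 × (94.3/23.9)^0.1190 = 13.9 × 1.1774 = 16.3656 m/s

16.37 m/s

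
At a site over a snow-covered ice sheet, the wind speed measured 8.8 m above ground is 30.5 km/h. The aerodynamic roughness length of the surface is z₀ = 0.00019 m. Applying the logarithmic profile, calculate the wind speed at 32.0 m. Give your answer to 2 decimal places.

Log law: V(z) ∝ ln(z/z₀), so V₂/V₁ = ln(z₂/z₀) / ln(z₁/z₀).
ln(32.0/0.00019) = 12.0342, ln(8.8/0.00019) = 10.7432
V₂ = 30.5 × 12.0342/10.7432 = 30.5 × 1.1202 = 34.1651 km/h

34.17 km/h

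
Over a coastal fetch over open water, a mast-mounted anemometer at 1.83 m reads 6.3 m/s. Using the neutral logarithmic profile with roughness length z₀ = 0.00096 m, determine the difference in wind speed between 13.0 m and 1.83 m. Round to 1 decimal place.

Log law: V₂ = V₁ · ln(z₂/z₀)/ln(z₁/z₀) = 6.3 × 9.5135/7.5529 = 7.9354 m/s
ΔV = 7.9354 − 6.3 = 1.6354 m/s

1.6 m/s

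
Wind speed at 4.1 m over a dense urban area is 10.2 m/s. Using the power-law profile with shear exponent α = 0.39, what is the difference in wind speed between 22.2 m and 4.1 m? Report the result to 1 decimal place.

Power law: V₂ = V₁ · (z₂/z₁)^α = 10.2 × (5.4146)^0.39 = 19.7102 m/s
ΔV = 19.7102 − 10.2 = 9.5102 m/s

9.5 m/s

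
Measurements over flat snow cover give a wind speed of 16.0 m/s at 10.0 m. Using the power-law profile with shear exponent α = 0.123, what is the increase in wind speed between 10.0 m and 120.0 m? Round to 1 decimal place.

5.7 m/s

Power law: V₂ = V₁ · (z₂/z₁)^α = 16.0 × (12.0000)^0.123 = 21.7200 m/s
ΔV = 21.7200 − 16.0 = 5.7200 m/s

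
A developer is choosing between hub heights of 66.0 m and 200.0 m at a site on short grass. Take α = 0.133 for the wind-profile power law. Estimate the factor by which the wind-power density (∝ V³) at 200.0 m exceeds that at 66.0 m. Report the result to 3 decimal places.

1.556

Speed ratio: V_B/V_A = (z_B/z_A)^α = (200.0/66.0)^0.133 = (3.0303)^0.133 = 1.15888
Power-density ratio: P_B/P_A = (V_B/V_A)³ = (1.15888)³ = 1.55637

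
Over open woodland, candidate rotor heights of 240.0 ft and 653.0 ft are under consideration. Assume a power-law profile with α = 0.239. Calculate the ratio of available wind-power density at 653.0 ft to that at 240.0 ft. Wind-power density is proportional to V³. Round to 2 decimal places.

Speed ratio: V_B/V_A = (z_B/z_A)^α = (653.0/240.0)^0.239 = (2.7208)^0.239 = 1.27026
Power-density ratio: P_B/P_A = (V_B/V_A)³ = (1.27026)³ = 2.04966

2.05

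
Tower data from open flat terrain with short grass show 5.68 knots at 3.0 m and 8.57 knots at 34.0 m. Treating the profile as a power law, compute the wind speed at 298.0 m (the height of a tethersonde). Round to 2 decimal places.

First find α: α = ln(V₂/V₁)/ln(z₂/z₁) = ln(8.57/5.68)/ln(34.0/3.0) = 0.41132/2.42775 = 0.1694
Extrapolate from 34.0 m to 298.0 m: V₃ = 8.57 × (298.0/34.0)^0.1694 = 8.57 × 1.4445 = 12.3795 knots

12.38 knots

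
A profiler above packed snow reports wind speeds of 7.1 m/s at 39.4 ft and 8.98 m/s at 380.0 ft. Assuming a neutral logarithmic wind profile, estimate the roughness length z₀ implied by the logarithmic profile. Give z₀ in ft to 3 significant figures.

z₀ ≈ 0.00756 ft

Log law: V(z) ∝ ln(z/z₀). With r = V₁/V₂ = 7.1/8.98 = 0.79065,
r · ln(z₂/z₀) = ln(z₁/z₀) ⇒ ln z₀ = (ln z₁ − r·ln z₂)/(1 − r)
ln z₀ = (3.67377 − 0.79065×5.94017) / 0.20935 = -4.8855
z₀ = exp(-4.8855) = 0.007555 ft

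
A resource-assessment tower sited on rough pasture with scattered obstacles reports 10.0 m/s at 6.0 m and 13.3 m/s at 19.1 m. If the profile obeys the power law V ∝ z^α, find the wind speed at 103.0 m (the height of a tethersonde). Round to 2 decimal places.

20.14 m/s

First find α: α = ln(V₂/V₁)/ln(z₂/z₁) = ln(13.3/10.0)/ln(19.1/6.0) = 0.28518/1.15793 = 0.2463
Extrapolate from 19.1 m to 103.0 m: V₃ = 13.3 × (103.0/19.1)^0.2463 = 13.3 × 1.5144 = 20.1411 m/s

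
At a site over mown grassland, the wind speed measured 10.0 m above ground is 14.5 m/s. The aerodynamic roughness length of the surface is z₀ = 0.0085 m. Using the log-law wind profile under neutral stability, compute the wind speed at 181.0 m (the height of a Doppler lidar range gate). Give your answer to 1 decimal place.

20.4 m/s

Log law: V(z) ∝ ln(z/z₀), so V₂/V₁ = ln(z₂/z₀) / ln(z₁/z₀).
ln(181.0/0.0085) = 9.9662, ln(10.0/0.0085) = 7.0703
V₂ = 14.5 × 9.9662/7.0703 = 14.5 × 1.4096 = 20.4391 m/s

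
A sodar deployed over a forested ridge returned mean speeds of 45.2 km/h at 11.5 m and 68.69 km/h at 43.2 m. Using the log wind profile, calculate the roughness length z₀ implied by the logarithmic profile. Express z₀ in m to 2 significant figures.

Log law: V(z) ∝ ln(z/z₀). With r = V₁/V₂ = 45.2/68.69 = 0.65803,
r · ln(z₂/z₀) = ln(z₁/z₀) ⇒ ln z₀ = (ln z₁ − r·ln z₂)/(1 − r)
ln z₀ = (2.44235 − 0.65803×3.76584) / 0.34197 = -0.1043
z₀ = exp(-0.1043) = 0.9009 m

z₀ ≈ 0.90 m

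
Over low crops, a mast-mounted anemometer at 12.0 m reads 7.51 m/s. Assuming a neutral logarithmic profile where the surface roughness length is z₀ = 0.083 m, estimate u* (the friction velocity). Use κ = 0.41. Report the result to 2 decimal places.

Log law: V(z) = (u*/κ) · ln(z/z₀) ⇒ u* = κ · V / ln(z/z₀)
u* = 0.41 × 7.51 / ln(12.0/0.083) = 0.41 × 7.51 / 4.9738
   = 3.0791 / 4.9738 = 0.6191 m/s

u* ≈ 0.62 m/s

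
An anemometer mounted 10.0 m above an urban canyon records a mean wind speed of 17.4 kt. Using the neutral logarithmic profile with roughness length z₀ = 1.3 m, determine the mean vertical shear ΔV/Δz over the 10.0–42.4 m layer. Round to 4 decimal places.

0.3802 kt/m

Log law: V₂ = V₁ · ln(z₂/z₀)/ln(z₁/z₀) = 17.4 × 3.4848/2.0402 = 29.7199 kt
ΔV/Δz = (29.7199 − 17.4)/(42.4 − 10.0) = 12.3199/32.4000 = 0.38025 kt/m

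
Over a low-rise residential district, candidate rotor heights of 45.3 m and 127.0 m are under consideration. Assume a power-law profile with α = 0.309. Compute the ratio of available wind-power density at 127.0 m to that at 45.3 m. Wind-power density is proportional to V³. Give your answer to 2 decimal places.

2.60

Speed ratio: V_B/V_A = (z_B/z_A)^α = (127.0/45.3)^0.309 = (2.8035)^0.309 = 1.37512
Power-density ratio: P_B/P_A = (V_B/V_A)³ = (1.37512)³ = 2.60030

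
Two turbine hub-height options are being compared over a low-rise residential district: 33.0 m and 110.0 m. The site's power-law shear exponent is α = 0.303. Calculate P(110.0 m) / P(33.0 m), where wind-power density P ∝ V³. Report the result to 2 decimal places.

2.99

Speed ratio: V_B/V_A = (z_B/z_A)^α = (110.0/33.0)^0.303 = (3.3333)^0.303 = 1.44023
Power-density ratio: P_B/P_A = (V_B/V_A)³ = (1.44023)³ = 2.98742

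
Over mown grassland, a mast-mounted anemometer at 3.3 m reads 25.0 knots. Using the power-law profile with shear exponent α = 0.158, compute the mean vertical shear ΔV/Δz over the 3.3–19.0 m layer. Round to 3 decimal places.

Power law: V₂ = V₁ · (z₂/z₁)^α = 25.0 × (5.7576)^0.158 = 32.9654 knots
ΔV/Δz = (32.9654 − 25.0)/(19.0 − 3.3) = 7.9654/15.7000 = 0.50735 knots/m

0.507 knots/m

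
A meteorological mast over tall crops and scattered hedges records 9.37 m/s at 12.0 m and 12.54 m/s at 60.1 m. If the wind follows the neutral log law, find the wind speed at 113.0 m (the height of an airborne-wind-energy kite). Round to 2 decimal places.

Log law: V ∝ ln(z/z₀). From the pair, with r = V₁/V₂ = 0.74721,
ln z₀ = (ln z₁ − r·ln z₂)/(1 − r) = (2.4849 − 0.74721×4.0960)/0.25279 = -2.2773 → z₀ = 0.1026 m
V₃ = V₁ · ln(z₃/z₀)/ln(z₁/z₀) = 9.37 × 7.0046/4.7622 = 13.7823 m/s

13.78 m/s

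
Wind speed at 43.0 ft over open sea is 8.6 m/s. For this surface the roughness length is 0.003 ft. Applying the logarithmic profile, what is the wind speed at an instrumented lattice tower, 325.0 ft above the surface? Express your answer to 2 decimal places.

Log law: V(z) ∝ ln(z/z₀), so V₂/V₁ = ln(z₂/z₀) / ln(z₁/z₀).
ln(325.0/0.003) = 11.5930, ln(43.0/0.003) = 9.5703
V₂ = 8.6 × 11.5930/9.5703 = 8.6 × 1.2113 = 10.4175 m/s

10.42 m/s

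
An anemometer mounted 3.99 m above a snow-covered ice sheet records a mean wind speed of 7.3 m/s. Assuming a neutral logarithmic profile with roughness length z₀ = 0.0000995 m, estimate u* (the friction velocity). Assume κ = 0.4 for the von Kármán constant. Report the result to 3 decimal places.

Log law: V(z) = (u*/κ) · ln(z/z₀) ⇒ u* = κ · V / ln(z/z₀)
u* = 0.4 × 7.3 / ln(3.99/0.0000995) = 0.4 × 7.3 / 10.5991
   = 2.9200 / 10.5991 = 0.2755 m/s

u* ≈ 0.275 m/s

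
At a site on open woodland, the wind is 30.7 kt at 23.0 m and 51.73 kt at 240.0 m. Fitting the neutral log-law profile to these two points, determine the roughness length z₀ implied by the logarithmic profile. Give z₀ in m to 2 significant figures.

z₀ ≈ 0.75 m

Log law: V(z) ∝ ln(z/z₀). With r = V₁/V₂ = 30.7/51.73 = 0.59347,
r · ln(z₂/z₀) = ln(z₁/z₀) ⇒ ln z₀ = (ln z₁ − r·ln z₂)/(1 − r)
ln z₀ = (3.13549 − 0.59347×5.48064) / 0.40653 = -0.2880
z₀ = exp(-0.2880) = 0.7498 m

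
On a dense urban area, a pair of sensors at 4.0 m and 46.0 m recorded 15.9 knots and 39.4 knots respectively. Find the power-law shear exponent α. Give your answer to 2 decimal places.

Power law: V₂/V₁ = (z₂/z₁)^α ⇒ α = ln(V₂/V₁) / ln(z₂/z₁)
α = ln(39.4/15.9) / ln(46.0/4.0) = ln(2.4780) / ln(11.5000)
  = 0.90745 / 2.44235 = 0.37155

α ≈ 0.37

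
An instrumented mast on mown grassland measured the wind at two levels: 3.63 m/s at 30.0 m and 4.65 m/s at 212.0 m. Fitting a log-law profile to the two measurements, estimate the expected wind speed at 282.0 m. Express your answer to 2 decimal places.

Log law: V ∝ ln(z/z₀). From the pair, with r = V₁/V₂ = 0.78065,
ln z₀ = (ln z₁ − r·ln z₂)/(1 − r) = (3.4012 − 0.78065×5.3566)/0.21935 = -3.5577 → z₀ = 0.02850 m
V₃ = V₁ · ln(z₃/z₀)/ln(z₁/z₀) = 3.63 × 9.1996/6.9589 = 4.7988 m/s

4.80 m/s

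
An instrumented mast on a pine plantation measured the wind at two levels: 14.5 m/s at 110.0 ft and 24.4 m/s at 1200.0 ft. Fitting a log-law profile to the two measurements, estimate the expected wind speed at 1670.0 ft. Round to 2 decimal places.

Log law: V ∝ ln(z/z₀). From the pair, with r = V₁/V₂ = 0.59426,
ln z₀ = (ln z₁ − r·ln z₂)/(1 − r) = (4.7005 − 0.59426×7.0901)/0.40574 = 1.2006 → z₀ = 3.322 ft
V₃ = V₁ · ln(z₃/z₀)/ln(z₁/z₀) = 14.5 × 6.2200/3.4999 = 25.7693 m/s

25.77 m/s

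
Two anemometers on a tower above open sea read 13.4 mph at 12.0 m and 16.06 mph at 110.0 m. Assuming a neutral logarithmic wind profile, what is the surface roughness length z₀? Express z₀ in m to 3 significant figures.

Log law: V(z) ∝ ln(z/z₀). With r = V₁/V₂ = 13.4/16.06 = 0.83437,
r · ln(z₂/z₀) = ln(z₁/z₀) ⇒ ln z₀ = (ln z₁ − r·ln z₂)/(1 − r)
ln z₀ = (2.48491 − 0.83437×4.70048) / 0.16563 = -8.6763
z₀ = exp(-8.6763) = 0.0001706 m

z₀ ≈ 0.000171 m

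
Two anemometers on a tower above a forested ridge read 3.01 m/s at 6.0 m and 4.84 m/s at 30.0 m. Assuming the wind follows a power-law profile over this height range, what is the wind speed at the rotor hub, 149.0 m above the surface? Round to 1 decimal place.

First find α: α = ln(V₂/V₁)/ln(z₂/z₁) = ln(4.84/3.01)/ln(30.0/6.0) = 0.47497/1.60944 = 0.2951
Extrapolate from 30.0 m to 149.0 m: V₃ = 4.84 × (149.0/30.0)^0.2951 = 4.84 × 1.6048 = 7.7672 m/s

7.8 m/s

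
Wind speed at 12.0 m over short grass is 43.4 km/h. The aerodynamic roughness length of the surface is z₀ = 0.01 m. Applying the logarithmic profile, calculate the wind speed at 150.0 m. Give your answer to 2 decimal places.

Log law: V(z) ∝ ln(z/z₀), so V₂/V₁ = ln(z₂/z₀) / ln(z₁/z₀).
ln(150.0/0.01) = 9.6158, ln(12.0/0.01) = 7.0901
V₂ = 43.4 × 9.6158/7.0901 = 43.4 × 1.3562 = 58.8606 km/h

58.86 km/h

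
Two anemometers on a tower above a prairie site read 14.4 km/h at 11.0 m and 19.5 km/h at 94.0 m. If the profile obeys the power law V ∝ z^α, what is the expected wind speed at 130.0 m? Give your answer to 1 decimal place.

20.4 km/h

First find α: α = ln(V₂/V₁)/ln(z₂/z₁) = ln(19.5/14.4)/ln(94.0/11.0) = 0.30319/2.14540 = 0.1413
Extrapolate from 94.0 m to 130.0 m: V₃ = 19.5 × (130.0/94.0)^0.1413 = 19.5 × 1.0469 = 20.4143 km/h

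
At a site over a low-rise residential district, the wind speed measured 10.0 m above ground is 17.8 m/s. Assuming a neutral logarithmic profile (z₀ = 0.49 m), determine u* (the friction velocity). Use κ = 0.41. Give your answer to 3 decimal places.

u* ≈ 2.420 m/s

Log law: V(z) = (u*/κ) · ln(z/z₀) ⇒ u* = κ · V / ln(z/z₀)
u* = 0.41 × 17.8 / ln(10.0/0.49) = 0.41 × 17.8 / 3.0159
   = 7.2980 / 3.0159 = 2.4198 m/s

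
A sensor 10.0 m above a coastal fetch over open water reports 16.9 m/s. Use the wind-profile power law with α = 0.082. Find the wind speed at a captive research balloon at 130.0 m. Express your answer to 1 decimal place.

Power-law profile: V₂ = V₁ · (z₂/z₁)^α
V₂ = 16.9 × (130.0/10.0)^0.082 = 16.9 × (13.0000)^0.082
    = 16.9 × 1.2341 = 20.8560 m/s

20.9 m/s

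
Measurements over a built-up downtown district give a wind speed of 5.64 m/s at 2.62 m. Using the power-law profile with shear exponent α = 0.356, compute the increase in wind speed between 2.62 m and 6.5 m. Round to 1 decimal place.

Power law: V₂ = V₁ · (z₂/z₁)^α = 5.64 × (2.4809)^0.356 = 7.7940 m/s
ΔV = 7.7940 − 5.64 = 2.1540 m/s

2.2 m/s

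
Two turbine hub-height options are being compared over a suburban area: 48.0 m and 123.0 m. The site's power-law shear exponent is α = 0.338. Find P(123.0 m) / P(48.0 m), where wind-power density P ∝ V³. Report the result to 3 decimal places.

Speed ratio: V_B/V_A = (z_B/z_A)^α = (123.0/48.0)^0.338 = (2.5625)^0.338 = 1.37445
Power-density ratio: P_B/P_A = (V_B/V_A)³ = (1.37445)³ = 2.59648

2.596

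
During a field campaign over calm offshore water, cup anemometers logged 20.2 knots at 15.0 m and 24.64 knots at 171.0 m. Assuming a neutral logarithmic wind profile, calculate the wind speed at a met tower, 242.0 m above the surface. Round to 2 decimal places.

Log law: V ∝ ln(z/z₀). From the pair, with r = V₁/V₂ = 0.81981,
ln z₀ = (ln z₁ − r·ln z₂)/(1 − r) = (2.7081 − 0.81981×5.1417)/0.18019 = -8.3638 → z₀ = 0.0002332 m
V₃ = V₁ · ln(z₃/z₀)/ln(z₁/z₀) = 20.2 × 13.8527/11.0718 = 25.2736 knots

25.27 knots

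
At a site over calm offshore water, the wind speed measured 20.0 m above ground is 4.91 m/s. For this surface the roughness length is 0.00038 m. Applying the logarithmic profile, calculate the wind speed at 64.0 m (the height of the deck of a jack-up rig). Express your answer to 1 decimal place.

5.4 m/s

Log law: V(z) ∝ ln(z/z₀), so V₂/V₁ = ln(z₂/z₀) / ln(z₁/z₀).
ln(64.0/0.00038) = 12.0342, ln(20.0/0.00038) = 10.8711
V₂ = 4.91 × 12.0342/10.8711 = 4.91 × 1.1070 = 5.4353 m/s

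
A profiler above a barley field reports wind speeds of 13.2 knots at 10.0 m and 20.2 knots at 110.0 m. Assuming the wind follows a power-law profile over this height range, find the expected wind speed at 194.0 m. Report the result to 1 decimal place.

22.3 knots

First find α: α = ln(V₂/V₁)/ln(z₂/z₁) = ln(20.2/13.2)/ln(110.0/10.0) = 0.42547/2.39790 = 0.1774
Extrapolate from 110.0 m to 194.0 m: V₃ = 20.2 × (194.0/110.0)^0.1774 = 20.2 × 1.1059 = 22.3394 knots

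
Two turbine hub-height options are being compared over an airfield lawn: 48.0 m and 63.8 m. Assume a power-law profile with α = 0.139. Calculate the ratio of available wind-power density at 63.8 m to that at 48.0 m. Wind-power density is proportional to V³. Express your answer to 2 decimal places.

1.13

Speed ratio: V_B/V_A = (z_B/z_A)^α = (63.8/48.0)^0.139 = (1.3292)^0.139 = 1.04035
Power-density ratio: P_B/P_A = (V_B/V_A)³ = (1.04035)³ = 1.12599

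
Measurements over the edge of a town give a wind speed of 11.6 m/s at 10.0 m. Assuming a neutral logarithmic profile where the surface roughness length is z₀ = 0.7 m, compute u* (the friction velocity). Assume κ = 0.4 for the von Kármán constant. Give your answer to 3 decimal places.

u* ≈ 1.745 m/s

Log law: V(z) = (u*/κ) · ln(z/z₀) ⇒ u* = κ · V / ln(z/z₀)
u* = 0.4 × 11.6 / ln(10.0/0.7) = 0.4 × 11.6 / 2.6593
   = 4.6400 / 2.6593 = 1.7448 m/s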